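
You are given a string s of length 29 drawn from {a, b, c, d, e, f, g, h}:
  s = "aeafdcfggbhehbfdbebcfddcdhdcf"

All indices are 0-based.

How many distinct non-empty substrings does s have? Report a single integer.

sorted suffixes:
  #0 SA[0]=0  'aeafdcfggbhehbfdbebcfddcdhdcf'
  #1 SA[1]=2  'afdcfggbhehbfdbebcfddcdhdcf'
  #2 SA[2]=18  'bcfddcdhdcf'
  #3 SA[3]=16  'bebcfddcdhdcf'
  #4 SA[4]=13  'bfdbebcfddcdhdcf'
  #5 SA[5]=9  'bhehbfdbebcfddcdhdcf'
  #6 SA[6]=23  'cdhdcf'
  #7 SA[7]=27  'cf'
  #8 SA[8]=19  'cfddcdhdcf'
  #9 SA[9]=5  'cfggbhehbfdbebcfddcdhdcf'
  #10 SA[10]=15  'dbebcfddcdhdcf'
  #11 SA[11]=22  'dcdhdcf'
  #12 SA[12]=26  'dcf'
  #13 SA[13]=4  'dcfggbhehbfdbebcfddcdhdcf'
  #14 SA[14]=21  'ddcdhdcf'
  #15 SA[15]=24  'dhdcf'
  #16 SA[16]=1  'eafdcfggbhehbfdbebcfddcdhdcf'
  #17 SA[17]=17  'ebcfddcdhdcf'
  #18 SA[18]=11  'ehbfdbebcfddcdhdcf'
  #19 SA[19]=28  'f'
  #20 SA[20]=14  'fdbebcfddcdhdcf'
  #21 SA[21]=3  'fdcfggbhehbfdbebcfddcdhdcf'
  #22 SA[22]=20  'fddcdhdcf'
  #23 SA[23]=6  'fggbhehbfdbebcfddcdhdcf'
  #24 SA[24]=8  'gbhehbfdbebcfddcdhdcf'
  #25 SA[25]=7  'ggbhehbfdbebcfddcdhdcf'
  #26 SA[26]=12  'hbfdbebcfddcdhdcf'
  #27 SA[27]=25  'hdcf'
  #28 SA[28]=10  'hehbfdbebcfddcdhdcf'

SA = [0, 2, 18, 16, 13, 9, 23, 27, 19, 5, 15, 22, 26, 4, 21, 24, 1, 17, 11, 28, 14, 3, 20, 6, 8, 7, 12, 25, 10]
i: (SA[i-1],SA[i]) lcp shared
  1: (0,2) 1 'a'
  2: (2,18) 0 ''
  3: (18,16) 1 'b'
  4: (16,13) 1 'b'
  5: (13,9) 1 'b'
  6: (9,23) 0 ''
  7: (23,27) 1 'c'
  8: (27,19) 2 'cf'
  9: (19,5) 2 'cf'
  10: (5,15) 0 ''
  11: (15,22) 1 'd'
  12: (22,26) 2 'dc'
  13: (26,4) 3 'dcf'
  14: (4,21) 1 'd'
  15: (21,24) 1 'd'
  16: (24,1) 0 ''
  17: (1,17) 1 'e'
  18: (17,11) 1 'e'
  19: (11,28) 0 ''
  20: (28,14) 1 'f'
  21: (14,3) 2 'fd'
  22: (3,20) 2 'fd'
  23: (20,6) 1 'f'
  24: (6,8) 0 ''
  25: (8,7) 1 'g'
  26: (7,12) 0 ''
  27: (12,25) 1 'h'
  28: (25,10) 1 'h'

n(n+1)/2 = 29·30/2 = 435
Σ LCP = 0 + 1 + 0 + 1 + 1 + 1 + 0 + 1 + 2 + 2 + 0 + 1 + 2 + 3 + 1 + 1 + 0 + 1 + 1 + 0 + 1 + 2 + 2 + 1 + 0 + 1 + 0 + 1 + 1 = 28
distinct = 435 − 28 = 407

407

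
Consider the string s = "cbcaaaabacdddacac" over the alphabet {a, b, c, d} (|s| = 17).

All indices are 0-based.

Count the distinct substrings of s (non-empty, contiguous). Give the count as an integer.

rank | idx | suffix
   0 |   3 | aaaabacdddacac
   1 |   4 | aaabacdddacac
   2 |   5 | aabacdddacac
   3 |   6 | abacdddacac
   4 |  15 | ac
   5 |  13 | acac
   6 |   8 | acdddacac
   7 |   7 | bacdddacac
   8 |   1 | bcaaaabacdddacac
   9 |  16 | c
  10 |   2 | caaaabacdddacac
  11 |  14 | cac
  12 |   0 | cbcaaaabacdddacac
  13 |   9 | cdddacac
  14 |  12 | dacac
  15 |  11 | ddacac
  16 |  10 | dddacac

SA = [3, 4, 5, 6, 15, 13, 8, 7, 1, 16, 2, 14, 0, 9, 12, 11, 10]
[i] adj suffixes → lcp
  [1] 3/4 → 3 ('aaa')
  [2] 4/5 → 2 ('aa')
  [3] 5/6 → 1 ('a')
  [4] 6/15 → 1 ('a')
  [5] 15/13 → 2 ('ac')
  [6] 13/8 → 2 ('ac')
  [7] 8/7 → 0 ('')
  [8] 7/1 → 1 ('b')
  [9] 1/16 → 0 ('')
  [10] 16/2 → 1 ('c')
  [11] 2/14 → 2 ('ca')
  [12] 14/0 → 1 ('c')
  [13] 0/9 → 1 ('c')
  [14] 9/12 → 0 ('')
  [15] 12/11 → 1 ('d')
  [16] 11/10 → 2 ('dd')

n(n+1)/2 = 17·18/2 = 153
Σ LCP = 0 + 3 + 2 + 1 + 1 + 2 + 2 + 0 + 1 + 0 + 1 + 2 + 1 + 1 + 0 + 1 + 2 = 20
distinct = 153 − 20 = 133

133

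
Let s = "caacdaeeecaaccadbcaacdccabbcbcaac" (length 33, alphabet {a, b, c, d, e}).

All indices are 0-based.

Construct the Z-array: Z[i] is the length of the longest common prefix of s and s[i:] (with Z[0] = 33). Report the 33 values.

Z[0]=33
i=1: fresh scan; Z[1]=0
i=2: fresh scan; Z[2]=0
i=3: fresh scan; Z[3]=1 extend→box=[3,4)
i=4: fresh scan; Z[4]=0
i=5: fresh scan; Z[5]=0
i=6: fresh scan; Z[6]=0
i=7: fresh scan; Z[7]=0
i=8: fresh scan; Z[8]=0
i=9: fresh scan; Z[9]=4 extend→box=[9,13)
i=10: min(r-i=3, Z[1]=0)=0; Z[10]=0
i=11: min(r-i=2, Z[2]=0)=0; Z[11]=0
i=12: min(r-i=1, Z[3]=1)=1; Z[12]=1
i=13: fresh scan; Z[13]=2 extend→box=[13,15)
i=14: min(r-i=1, Z[1]=0)=0; Z[14]=0
i=15: fresh scan; Z[15]=0
i=16: fresh scan; Z[16]=0
i=17: fresh scan; Z[17]=5 extend→box=[17,22)
i=18: min(r-i=4, Z[1]=0)=0; Z[18]=0
i=19: min(r-i=3, Z[2]=0)=0; Z[19]=0
i=20: min(r-i=2, Z[3]=1)=1; Z[20]=1
i=21: min(r-i=1, Z[4]=0)=0; Z[21]=0
i=22: fresh scan; Z[22]=1 extend→box=[22,23)
i=23: fresh scan; Z[23]=2 extend→box=[23,25)
i=24: min(r-i=1, Z[1]=0)=0; Z[24]=0
i=25: fresh scan; Z[25]=0
i=26: fresh scan; Z[26]=0
i=27: fresh scan; Z[27]=1 extend→box=[27,28)
i=28: fresh scan; Z[28]=0
i=29: fresh scan; Z[29]=4 extend→box=[29,33)
i=30: min(r-i=3, Z[1]=0)=0; Z[30]=0
i=31: min(r-i=2, Z[2]=0)=0; Z[31]=0
i=32: min(r-i=1, Z[3]=1)=1; Z[32]=1

[33, 0, 0, 1, 0, 0, 0, 0, 0, 4, 0, 0, 1, 2, 0, 0, 0, 5, 0, 0, 1, 0, 1, 2, 0, 0, 0, 1, 0, 4, 0, 0, 1]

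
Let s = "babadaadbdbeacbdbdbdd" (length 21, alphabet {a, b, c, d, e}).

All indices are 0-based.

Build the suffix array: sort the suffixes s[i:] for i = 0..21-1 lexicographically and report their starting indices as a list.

[5, 1, 12, 3, 6, 0, 2, 14, 16, 8, 18, 10, 13, 20, 4, 15, 7, 17, 9, 19, 11]

rank | idx | suffix
   0 |   5 | aadbdbeacbdbdbdd
   1 |   1 | abadaadbdbeacbdbdbdd
   2 |  12 | acbdbdbdd
   3 |   3 | adaadbdbeacbdbdbdd
   4 |   6 | adbdbeacbdbdbdd
   5 |   0 | babadaadbdbeacbdbdbdd
   6 |   2 | badaadbdbeacbdbdbdd
   7 |  14 | bdbdbdd
   8 |  16 | bdbdd
   9 |   8 | bdbeacbdbdbdd
  10 |  18 | bdd
  11 |  10 | beacbdbdbdd
  12 |  13 | cbdbdbdd
  13 |  20 | d
  14 |   4 | daadbdbeacbdbdbdd
  15 |  15 | dbdbdd
  16 |   7 | dbdbeacbdbdbdd
  17 |  17 | dbdd
  18 |   9 | dbeacbdbdbdd
  19 |  19 | dd
  20 |  11 | eacbdbdbdd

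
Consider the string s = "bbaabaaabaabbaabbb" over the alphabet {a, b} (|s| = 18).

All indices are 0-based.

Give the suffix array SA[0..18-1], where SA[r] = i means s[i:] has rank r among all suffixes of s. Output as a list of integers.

sorted suffixes:
  #0 SA[0]=5  'aaabaabbaabbb'
  #1 SA[1]=2  'aabaaabaabbaabbb'
  #2 SA[2]=6  'aabaabbaabbb'
  #3 SA[3]=9  'aabbaabbb'
  #4 SA[4]=13  'aabbb'
  #5 SA[5]=3  'abaaabaabbaabbb'
  #6 SA[6]=7  'abaabbaabbb'
  #7 SA[7]=10  'abbaabbb'
  #8 SA[8]=14  'abbb'
  #9 SA[9]=17  'b'
  #10 SA[10]=4  'baaabaabbaabbb'
  #11 SA[11]=1  'baabaaabaabbaabbb'
  #12 SA[12]=8  'baabbaabbb'
  #13 SA[13]=12  'baabbb'
  #14 SA[14]=16  'bb'
  #15 SA[15]=0  'bbaabaaabaabbaabbb'
  #16 SA[16]=11  'bbaabbb'
  #17 SA[17]=15  'bbb'

[5, 2, 6, 9, 13, 3, 7, 10, 14, 17, 4, 1, 8, 12, 16, 0, 11, 15]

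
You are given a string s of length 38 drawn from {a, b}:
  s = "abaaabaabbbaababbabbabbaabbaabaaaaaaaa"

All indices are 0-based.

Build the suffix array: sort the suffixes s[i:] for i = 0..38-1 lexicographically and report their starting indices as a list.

sorted suffixes:
  #0 SA[0]=37  'a'
  #1 SA[1]=36  'aa'
  #2 SA[2]=35  'aaa'
  #3 SA[3]=34  'aaaa'
  #4 SA[4]=33  'aaaaa'
  #5 SA[5]=32  'aaaaaa'
  #6 SA[6]=31  'aaaaaaa'
  #7 SA[7]=30  'aaaaaaaa'
  #8 SA[8]=2  'aaabaabbbaababbabbabbaabbaabaaaaaaaa'
  #9 SA[9]=27  'aabaaaaaaaa'
  #10 SA[10]=3  'aabaabbbaababbabbabbaabbaabaaaaaaaa'
  #11 SA[11]=11  'aababbabbabbaabbaabaaaaaaaa'
  #12 SA[12]=23  'aabbaabaaaaaaaa'
  #13 SA[13]=6  'aabbbaababbabbabbaabbaabaaaaaaaa'
  #14 SA[14]=28  'abaaaaaaaa'
  #15 SA[15]=0  'abaaabaabbbaababbabbabbaabbaabaaaaaaaa'
  #16 SA[16]=4  'abaabbbaababbabbabbaabbaabaaaaaaaa'
  #17 SA[17]=12  'ababbabbabbaabbaabaaaaaaaa'
  #18 SA[18]=24  'abbaabaaaaaaaa'
  #19 SA[19]=20  'abbaabbaabaaaaaaaa'
  #20 SA[20]=17  'abbabbaabbaabaaaaaaaa'
  #21 SA[21]=14  'abbabbabbaabbaabaaaaaaaa'
  #22 SA[22]=7  'abbbaababbabbabbaabbaabaaaaaaaa'
  #23 SA[23]=29  'baaaaaaaa'
  #24 SA[24]=1  'baaabaabbbaababbabbabbaabbaabaaaaaaaa'
  #25 SA[25]=26  'baabaaaaaaaa'
  #26 SA[26]=10  'baababbabbabbaabbaabaaaaaaaa'
  #27 SA[27]=22  'baabbaabaaaaaaaa'
  #28 SA[28]=5  'baabbbaababbabbabbaabbaabaaaaaaaa'
  #29 SA[29]=19  'babbaabbaabaaaaaaaa'
  #30 SA[30]=16  'babbabbaabbaabaaaaaaaa'
  #31 SA[31]=13  'babbabbabbaabbaabaaaaaaaa'
  #32 SA[32]=25  'bbaabaaaaaaaa'
  #33 SA[33]=9  'bbaababbabbabbaabbaabaaaaaaaa'
  #34 SA[34]=21  'bbaabbaabaaaaaaaa'
  #35 SA[35]=18  'bbabbaabbaabaaaaaaaa'
  #36 SA[36]=15  'bbabbabbaabbaabaaaaaaaa'
  #37 SA[37]=8  'bbbaababbabbabbaabbaabaaaaaaaa'

[37, 36, 35, 34, 33, 32, 31, 30, 2, 27, 3, 11, 23, 6, 28, 0, 4, 12, 24, 20, 17, 14, 7, 29, 1, 26, 10, 22, 5, 19, 16, 13, 25, 9, 21, 18, 15, 8]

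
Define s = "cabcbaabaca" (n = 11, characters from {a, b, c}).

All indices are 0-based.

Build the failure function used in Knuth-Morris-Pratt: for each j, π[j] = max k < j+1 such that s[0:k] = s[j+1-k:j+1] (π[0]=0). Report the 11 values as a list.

[0, 0, 0, 1, 0, 0, 0, 0, 0, 1, 2]

π[0] = 0
j=1 s[j]='a': π[1]=0 (border '')
j=2 s[j]='b': π[2]=0 (border '')
j=3 s[j]='c': π[3]=1 (border 'c')
j=4 s[j]='b': k: 1→0; π[4]=0 (border '')
j=5 s[j]='a': π[5]=0 (border '')
j=6 s[j]='a': π[6]=0 (border '')
j=7 s[j]='b': π[7]=0 (border '')
j=8 s[j]='a': π[8]=0 (border '')
j=9 s[j]='c': π[9]=1 (border 'c')
j=10 s[j]='a': π[10]=2 (border 'ca')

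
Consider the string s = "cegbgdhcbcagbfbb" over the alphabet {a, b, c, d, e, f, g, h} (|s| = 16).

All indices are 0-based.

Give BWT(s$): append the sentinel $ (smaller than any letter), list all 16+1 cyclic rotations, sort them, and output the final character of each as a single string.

rank  rotation           last
    0  $cegbgdhcbcagbfbb  b
    1  agbfbb$cegbgdhcbc  c
    2  b$cegbgdhcbcagbfb  b
    3  bb$cegbgdhcbcagbf  f
    4  bcagbfbb$cegbgdhc  c
    5  bfbb$cegbgdhcbcag  g
    6  bgdhcbcagbfbb$ceg  g
    7  cagbfbb$cegbgdhcb  b
    8  cbcagbfbb$cegbgdh  h
    9  cegbgdhcbcagbfbb$  $
   10  dhcbcagbfbb$cegbg  g
   11  egbgdhcbcagbfbb$c  c
   12  fbb$cegbgdhcbcagb  b
   13  gbfbb$cegbgdhcbca  a
   14  gbgdhcbcagbfbb$ce  e
   15  gdhcbcagbfbb$cegb  b
   16  hcbcagbfbb$cegbgd  d

bcbfcggbh$gcbaebd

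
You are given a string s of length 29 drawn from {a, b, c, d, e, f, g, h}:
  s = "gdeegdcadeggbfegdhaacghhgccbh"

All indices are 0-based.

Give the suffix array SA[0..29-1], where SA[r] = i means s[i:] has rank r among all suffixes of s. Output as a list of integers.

[18, 19, 7, 12, 27, 6, 26, 25, 20, 5, 1, 8, 16, 2, 3, 14, 9, 13, 11, 24, 4, 0, 15, 10, 21, 28, 17, 23, 22]

rank | idx | suffix
   0 |  18 | aacghhgccbh
   1 |  19 | acghhgccbh
   2 |   7 | adeggbfegdhaacghhgccbh
   3 |  12 | bfegdhaacghhgccbh
   4 |  27 | bh
   5 |   6 | cadeggbfegdhaacghhgccbh
   6 |  26 | cbh
   7 |  25 | ccbh
   8 |  20 | cghhgccbh
   9 |   5 | dcadeggbfegdhaacghhgccbh
  10 |   1 | deegdcadeggbfegdhaacghhgccbh
  11 |   8 | deggbfegdhaacghhgccbh
  12 |  16 | dhaacghhgccbh
  13 |   2 | eegdcadeggbfegdhaacghhgccbh
  14 |   3 | egdcadeggbfegdhaacghhgccbh
  15 |  14 | egdhaacghhgccbh
  16 |   9 | eggbfegdhaacghhgccbh
  17 |  13 | fegdhaacghhgccbh
  18 |  11 | gbfegdhaacghhgccbh
  19 |  24 | gccbh
  20 |   4 | gdcadeggbfegdhaacghhgccbh
  21 |   0 | gdeegdcadeggbfegdhaacghhgccbh
  22 |  15 | gdhaacghhgccbh
  23 |  10 | ggbfegdhaacghhgccbh
  24 |  21 | ghhgccbh
  25 |  28 | h
  26 |  17 | haacghhgccbh
  27 |  23 | hgccbh
  28 |  22 | hhgccbh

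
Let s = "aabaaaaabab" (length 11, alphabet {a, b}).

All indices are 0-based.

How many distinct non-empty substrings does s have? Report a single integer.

44

rank→(start, suffix):
  0 → (3, 'aaaaabab')
  1 → (4, 'aaaabab')
  2 → (5, 'aaabab')
  3 → (0, 'aabaaaaabab')
  4 → (6, 'aabab')
  5 → (9, 'ab')
  6 → (1, 'abaaaaabab')
  7 → (7, 'abab')
  8 → (10, 'b')
  9 → (2, 'baaaaabab')
  10 → (8, 'bab')

SA = [3, 4, 5, 0, 6, 9, 1, 7, 10, 2, 8]
rank  pair      lcp
   1  s[3:],s[4:]  4  'aaaa'
   2  s[4:],s[5:]  3  'aaa'
   3  s[5:],s[0:]  2  'aa'
   4  s[0:],s[6:]  4  'aaba'
   5  s[6:],s[9:]  1  'a'
   6  s[9:],s[1:]  2  'ab'
   7  s[1:],s[7:]  3  'aba'
   8  s[7:],s[10:]  0  ''
   9  s[10:],s[2:]  1  'b'
  10  s[2:],s[8:]  2  'ba'

n(n+1)/2 = 11·12/2 = 66
Σ LCP = 0 + 4 + 3 + 2 + 4 + 1 + 2 + 3 + 0 + 1 + 2 = 22
distinct = 66 − 22 = 44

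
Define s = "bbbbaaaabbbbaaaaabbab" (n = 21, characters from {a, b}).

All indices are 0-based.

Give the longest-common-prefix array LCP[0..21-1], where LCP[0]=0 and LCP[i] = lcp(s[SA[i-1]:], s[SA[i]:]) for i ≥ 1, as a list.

[0, 4, 6, 3, 5, 2, 4, 1, 2, 3, 0, 1, 5, 2, 1, 6, 3, 2, 7, 3, 8]

rank→(start, suffix):
  0 → (12, 'aaaaabbab')
  1 → (13, 'aaaabbab')
  2 → (4, 'aaaabbbbaaaaabbab')
  3 → (14, 'aaabbab')
  4 → (5, 'aaabbbbaaaaabbab')
  5 → (15, 'aabbab')
  6 → (6, 'aabbbbaaaaabbab')
  7 → (19, 'ab')
  8 → (16, 'abbab')
  9 → (7, 'abbbbaaaaabbab')
  10 → (20, 'b')
  11 → (11, 'baaaaabbab')
  12 → (3, 'baaaabbbbaaaaabbab')
  13 → (18, 'bab')
  14 → (10, 'bbaaaaabbab')
  15 → (2, 'bbaaaabbbbaaaaabbab')
  16 → (17, 'bbab')
  17 → (9, 'bbbaaaaabbab')
  18 → (1, 'bbbaaaabbbbaaaaabbab')
  19 → (8, 'bbbbaaaaabbab')
  20 → (0, 'bbbbaaaabbbbaaaaabbab')

SA = [12, 13, 4, 14, 5, 15, 6, 19, 16, 7, 20, 11, 3, 18, 10, 2, 17, 9, 1, 8, 0]
[i] adj suffixes → lcp
  [1] 12/13 → 4 ('aaaa')
  [2] 13/4 → 6 ('aaaabb')
  [3] 4/14 → 3 ('aaa')
  [4] 14/5 → 5 ('aaabb')
  [5] 5/15 → 2 ('aa')
  [6] 15/6 → 4 ('aabb')
  [7] 6/19 → 1 ('a')
  [8] 19/16 → 2 ('ab')
  [9] 16/7 → 3 ('abb')
  [10] 7/20 → 0 ('')
  [11] 20/11 → 1 ('b')
  [12] 11/3 → 5 ('baaaa')
  [13] 3/18 → 2 ('ba')
  [14] 18/10 → 1 ('b')
  [15] 10/2 → 6 ('bbaaaa')
  [16] 2/17 → 3 ('bba')
  [17] 17/9 → 2 ('bb')
  [18] 9/1 → 7 ('bbbaaaa')
  [19] 1/8 → 3 ('bbb')
  [20] 8/0 → 8 ('bbbbaaaa')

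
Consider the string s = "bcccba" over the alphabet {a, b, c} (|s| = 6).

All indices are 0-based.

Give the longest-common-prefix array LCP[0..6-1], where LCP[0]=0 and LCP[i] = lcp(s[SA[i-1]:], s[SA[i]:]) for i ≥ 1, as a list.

sorted suffixes:
  #0 SA[0]=5  'a'
  #1 SA[1]=4  'ba'
  #2 SA[2]=0  'bcccba'
  #3 SA[3]=3  'cba'
  #4 SA[4]=2  'ccba'
  #5 SA[5]=1  'cccba'

SA = [5, 4, 0, 3, 2, 1]
[i] adj suffixes → lcp
  [1] 5/4 → 0 ('')
  [2] 4/0 → 1 ('b')
  [3] 0/3 → 0 ('')
  [4] 3/2 → 1 ('c')
  [5] 2/1 → 2 ('cc')

[0, 0, 1, 0, 1, 2]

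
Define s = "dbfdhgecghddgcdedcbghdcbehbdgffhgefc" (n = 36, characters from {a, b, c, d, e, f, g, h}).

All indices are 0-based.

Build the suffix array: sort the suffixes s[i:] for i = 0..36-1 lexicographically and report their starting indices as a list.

rank→(start, suffix):
  0 → (26, 'bdgffhgefc')
  1 → (23, 'behbdgffhgefc')
  2 → (1, 'bfdhgecghddgcdedcbghdcbehbdgffhgefc')
  3 → (18, 'bghdcbehbdgffhgefc')
  4 → (35, 'c')
  5 → (22, 'cbehbdgffhgefc')
  6 → (17, 'cbghdcbehbdgffhgefc')
  7 → (13, 'cdedcbghdcbehbdgffhgefc')
  8 → (7, 'cghddgcdedcbghdcbehbdgffhgefc')
  9 → (0, 'dbfdhgecghddgcdedcbghdcbehbdgffhgefc')
  10 → (21, 'dcbehbdgffhgefc')
  11 → (16, 'dcbghdcbehbdgffhgefc')
  12 → (10, 'ddgcdedcbghdcbehbdgffhgefc')
  13 → (14, 'dedcbghdcbehbdgffhgefc')
  14 → (11, 'dgcdedcbghdcbehbdgffhgefc')
  15 → (27, 'dgffhgefc')
  16 → (3, 'dhgecghddgcdedcbghdcbehbdgffhgefc')
  17 → (6, 'ecghddgcdedcbghdcbehbdgffhgefc')
  18 → (15, 'edcbghdcbehbdgffhgefc')
  19 → (33, 'efc')
  20 → (24, 'ehbdgffhgefc')
  21 → (34, 'fc')
  22 → (2, 'fdhgecghddgcdedcbghdcbehbdgffhgefc')
  23 → (29, 'ffhgefc')
  24 → (30, 'fhgefc')
  25 → (12, 'gcdedcbghdcbehbdgffhgefc')
  26 → (5, 'gecghddgcdedcbghdcbehbdgffhgefc')
  27 → (32, 'gefc')
  28 → (28, 'gffhgefc')
  29 → (19, 'ghdcbehbdgffhgefc')
  30 → (8, 'ghddgcdedcbghdcbehbdgffhgefc')
  31 → (25, 'hbdgffhgefc')
  32 → (20, 'hdcbehbdgffhgefc')
  33 → (9, 'hddgcdedcbghdcbehbdgffhgefc')
  34 → (4, 'hgecghddgcdedcbghdcbehbdgffhgefc')
  35 → (31, 'hgefc')

[26, 23, 1, 18, 35, 22, 17, 13, 7, 0, 21, 16, 10, 14, 11, 27, 3, 6, 15, 33, 24, 34, 2, 29, 30, 12, 5, 32, 28, 19, 8, 25, 20, 9, 4, 31]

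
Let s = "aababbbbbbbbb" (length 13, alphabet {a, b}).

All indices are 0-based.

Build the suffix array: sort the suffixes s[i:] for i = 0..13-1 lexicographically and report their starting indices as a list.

sorted suffixes:
  #0 SA[0]=0  'aababbbbbbbbb'
  #1 SA[1]=1  'ababbbbbbbbb'
  #2 SA[2]=3  'abbbbbbbbb'
  #3 SA[3]=12  'b'
  #4 SA[4]=2  'babbbbbbbbb'
  #5 SA[5]=11  'bb'
  #6 SA[6]=10  'bbb'
  #7 SA[7]=9  'bbbb'
  #8 SA[8]=8  'bbbbb'
  #9 SA[9]=7  'bbbbbb'
  #10 SA[10]=6  'bbbbbbb'
  #11 SA[11]=5  'bbbbbbbb'
  #12 SA[12]=4  'bbbbbbbbb'

[0, 1, 3, 12, 2, 11, 10, 9, 8, 7, 6, 5, 4]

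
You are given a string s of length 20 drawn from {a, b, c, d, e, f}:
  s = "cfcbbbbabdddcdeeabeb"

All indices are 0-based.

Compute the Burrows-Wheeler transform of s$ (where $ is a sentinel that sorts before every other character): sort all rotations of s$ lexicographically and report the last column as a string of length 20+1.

rank  rotation               last
    0  $cfcbbbbabdddcdeeabeb  b
    1  abdddcdeeabeb$cfcbbbb  b
    2  abeb$cfcbbbbabdddcdee  e
    3  b$cfcbbbbabdddcdeeabe  e
    4  babdddcdeeabeb$cfcbbb  b
    5  bbabdddcdeeabeb$cfcbb  b
    6  bbbabdddcdeeabeb$cfcb  b
    7  bbbbabdddcdeeabeb$cfc  c
    8  bdddcdeeabeb$cfcbbbba  a
    9  beb$cfcbbbbabdddcdeea  a
   10  cbbbbabdddcdeeabeb$cf  f
   11  cdeeabeb$cfcbbbbabddd  d
   12  cfcbbbbabdddcdeeabeb$  $
   13  dcdeeabeb$cfcbbbbabdd  d
   14  ddcdeeabeb$cfcbbbbabd  d
   15  dddcdeeabeb$cfcbbbbab  b
   16  deeabeb$cfcbbbbabdddc  c
   17  eabeb$cfcbbbbabdddcde  e
   18  eb$cfcbbbbabdddcdeeab  b
   19  eeabeb$cfcbbbbabdddcd  d
   20  fcbbbbabdddcdeeabeb$c  c

bbeebbbcaafd$ddbcebdc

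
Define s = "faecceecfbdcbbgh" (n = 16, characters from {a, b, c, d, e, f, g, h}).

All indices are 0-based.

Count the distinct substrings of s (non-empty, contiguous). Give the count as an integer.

sorted suffixes:
  #0 SA[0]=1  'aecceecfbdcbbgh'
  #1 SA[1]=12  'bbgh'
  #2 SA[2]=9  'bdcbbgh'
  #3 SA[3]=13  'bgh'
  #4 SA[4]=11  'cbbgh'
  #5 SA[5]=3  'cceecfbdcbbgh'
  #6 SA[6]=4  'ceecfbdcbbgh'
  #7 SA[7]=7  'cfbdcbbgh'
  #8 SA[8]=10  'dcbbgh'
  #9 SA[9]=2  'ecceecfbdcbbgh'
  #10 SA[10]=6  'ecfbdcbbgh'
  #11 SA[11]=5  'eecfbdcbbgh'
  #12 SA[12]=0  'faecceecfbdcbbgh'
  #13 SA[13]=8  'fbdcbbgh'
  #14 SA[14]=14  'gh'
  #15 SA[15]=15  'h'

SA = [1, 12, 9, 13, 11, 3, 4, 7, 10, 2, 6, 5, 0, 8, 14, 15]
i: (SA[i-1],SA[i]) lcp shared
  1: (1,12) 0 ''
  2: (12,9) 1 'b'
  3: (9,13) 1 'b'
  4: (13,11) 0 ''
  5: (11,3) 1 'c'
  6: (3,4) 1 'c'
  7: (4,7) 1 'c'
  8: (7,10) 0 ''
  9: (10,2) 0 ''
  10: (2,6) 2 'ec'
  11: (6,5) 1 'e'
  12: (5,0) 0 ''
  13: (0,8) 1 'f'
  14: (8,14) 0 ''
  15: (14,15) 0 ''

n(n+1)/2 = 16·17/2 = 136
Σ LCP = 0 + 0 + 1 + 1 + 0 + 1 + 1 + 1 + 0 + 0 + 2 + 1 + 0 + 1 + 0 + 0 = 9
distinct = 136 − 9 = 127

127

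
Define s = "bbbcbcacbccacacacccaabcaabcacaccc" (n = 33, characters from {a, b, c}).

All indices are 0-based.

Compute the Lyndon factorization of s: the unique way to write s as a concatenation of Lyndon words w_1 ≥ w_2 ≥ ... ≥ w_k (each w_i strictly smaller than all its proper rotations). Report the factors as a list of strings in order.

["bbbcbc", "acbcc", "acacaccc", "aabcaabcacaccc"]

emit factor 1: 'bbbcbc' (i=0, period=6)
emit factor 2: 'acbcc' (i=6, period=5)
emit factor 3: 'acacaccc' (i=11, period=8)
emit factor 4: 'aabcaabcacaccc' (i=19, period=14)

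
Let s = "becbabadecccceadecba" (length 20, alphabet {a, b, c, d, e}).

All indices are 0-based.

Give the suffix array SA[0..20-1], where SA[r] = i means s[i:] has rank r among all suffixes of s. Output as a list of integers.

sorted suffixes:
  #0 SA[0]=19  'a'
  #1 SA[1]=4  'abadecccceadecba'
  #2 SA[2]=14  'adecba'
  #3 SA[3]=6  'adecccceadecba'
  #4 SA[4]=18  'ba'
  #5 SA[5]=3  'babadecccceadecba'
  #6 SA[6]=5  'badecccceadecba'
  #7 SA[7]=0  'becbabadecccceadecba'
  #8 SA[8]=17  'cba'
  #9 SA[9]=2  'cbabadecccceadecba'
  #10 SA[10]=9  'cccceadecba'
  #11 SA[11]=10  'ccceadecba'
  #12 SA[12]=11  'cceadecba'
  #13 SA[13]=12  'ceadecba'
  #14 SA[14]=15  'decba'
  #15 SA[15]=7  'decccceadecba'
  #16 SA[16]=13  'eadecba'
  #17 SA[17]=16  'ecba'
  #18 SA[18]=1  'ecbabadecccceadecba'
  #19 SA[19]=8  'ecccceadecba'

[19, 4, 14, 6, 18, 3, 5, 0, 17, 2, 9, 10, 11, 12, 15, 7, 13, 16, 1, 8]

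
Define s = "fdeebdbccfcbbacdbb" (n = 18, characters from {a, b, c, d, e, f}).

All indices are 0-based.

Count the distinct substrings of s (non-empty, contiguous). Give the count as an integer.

157

sorted suffixes:
  #0 SA[0]=13  'acdbb'
  #1 SA[1]=17  'b'
  #2 SA[2]=12  'bacdbb'
  #3 SA[3]=16  'bb'
  #4 SA[4]=11  'bbacdbb'
  #5 SA[5]=6  'bccfcbbacdbb'
  #6 SA[6]=4  'bdbccfcbbacdbb'
  #7 SA[7]=10  'cbbacdbb'
  #8 SA[8]=7  'ccfcbbacdbb'
  #9 SA[9]=14  'cdbb'
  #10 SA[10]=8  'cfcbbacdbb'
  #11 SA[11]=15  'dbb'
  #12 SA[12]=5  'dbccfcbbacdbb'
  #13 SA[13]=1  'deebdbccfcbbacdbb'
  #14 SA[14]=3  'ebdbccfcbbacdbb'
  #15 SA[15]=2  'eebdbccfcbbacdbb'
  #16 SA[16]=9  'fcbbacdbb'
  #17 SA[17]=0  'fdeebdbccfcbbacdbb'

SA = [13, 17, 12, 16, 11, 6, 4, 10, 7, 14, 8, 15, 5, 1, 3, 2, 9, 0]
rank  pair      lcp
   1  s[13:],s[17:]  0  ''
   2  s[17:],s[12:]  1  'b'
   3  s[12:],s[16:]  1  'b'
   4  s[16:],s[11:]  2  'bb'
   5  s[11:],s[6:]  1  'b'
   6  s[6:],s[4:]  1  'b'
   7  s[4:],s[10:]  0  ''
   8  s[10:],s[7:]  1  'c'
   9  s[7:],s[14:]  1  'c'
  10  s[14:],s[8:]  1  'c'
  11  s[8:],s[15:]  0  ''
  12  s[15:],s[5:]  2  'db'
  13  s[5:],s[1:]  1  'd'
  14  s[1:],s[3:]  0  ''
  15  s[3:],s[2:]  1  'e'
  16  s[2:],s[9:]  0  ''
  17  s[9:],s[0:]  1  'f'

n(n+1)/2 = 18·19/2 = 171
Σ LCP = 0 + 0 + 1 + 1 + 2 + 1 + 1 + 0 + 1 + 1 + 1 + 0 + 2 + 1 + 0 + 1 + 0 + 1 = 14
distinct = 171 − 14 = 157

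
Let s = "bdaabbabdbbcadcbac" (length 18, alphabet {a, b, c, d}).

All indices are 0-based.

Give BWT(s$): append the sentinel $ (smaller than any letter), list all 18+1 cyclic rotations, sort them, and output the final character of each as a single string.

rank  rotation             last
    0  $bdaabbabdbbcadcbac  c
    1  aabbabdbbcadcbac$bd  d
    2  abbabdbbcadcbac$bda  a
    3  abdbbcadcbac$bdaabb  b
    4  ac$bdaabbabdbbcadcb  b
    5  adcbac$bdaabbabdbbc  c
    6  babdbbcadcbac$bdaab  b
    7  bac$bdaabbabdbbcadc  c
    8  bbabdbbcadcbac$bdaa  a
    9  bbcadcbac$bdaabbabd  d
   10  bcadcbac$bdaabbabdb  b
   11  bdaabbabdbbcadcbac$  $
   12  bdbbcadcbac$bdaabba  a
   13  c$bdaabbabdbbcadcba  a
   14  cadcbac$bdaabbabdbb  b
   15  cbac$bdaabbabdbbcad  d
   16  daabbabdbbcadcbac$b  b
   17  dbbcadcbac$bdaabbab  b
   18  dcbac$bdaabbabdbbca  a

cdabbcbcadb$aabdbba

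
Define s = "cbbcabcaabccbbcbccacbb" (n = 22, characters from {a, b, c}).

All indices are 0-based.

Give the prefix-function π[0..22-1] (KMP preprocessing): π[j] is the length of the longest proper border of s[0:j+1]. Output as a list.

[0, 0, 0, 1, 0, 0, 1, 0, 0, 0, 1, 1, 2, 3, 4, 2, 1, 1, 0, 1, 2, 3]

π[0] = 0
j=1 s[j]='b': π[1]=0 (border '')
j=2 s[j]='b': π[2]=0 (border '')
j=3 s[j]='c': π[3]=1 (border 'c')
j=4 s[j]='a': k: 1→0; π[4]=0 (border '')
j=5 s[j]='b': π[5]=0 (border '')
j=6 s[j]='c': π[6]=1 (border 'c')
j=7 s[j]='a': k: 1→0; π[7]=0 (border '')
j=8 s[j]='a': π[8]=0 (border '')
j=9 s[j]='b': π[9]=0 (border '')
j=10 s[j]='c': π[10]=1 (border 'c')
j=11 s[j]='c': k: 1→0; π[11]=1 (border 'c')
j=12 s[j]='b': π[12]=2 (border 'cb')
j=13 s[j]='b': π[13]=3 (border 'cbb')
j=14 s[j]='c': π[14]=4 (border 'cbbc')
j=15 s[j]='b': k: 4→1; π[15]=2 (border 'cb')
j=16 s[j]='c': k: 2→0; π[16]=1 (border 'c')
j=17 s[j]='c': k: 1→0; π[17]=1 (border 'c')
j=18 s[j]='a': k: 1→0; π[18]=0 (border '')
j=19 s[j]='c': π[19]=1 (border 'c')
j=20 s[j]='b': π[20]=2 (border 'cb')
j=21 s[j]='b': π[21]=3 (border 'cbb')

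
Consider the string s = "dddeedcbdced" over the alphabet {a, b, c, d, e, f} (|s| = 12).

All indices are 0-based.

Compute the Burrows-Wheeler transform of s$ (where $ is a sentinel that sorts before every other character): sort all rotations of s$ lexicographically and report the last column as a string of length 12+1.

rank  rotation       last
    0  $dddeedcbdced  d
    1  bdced$dddeedc  c
    2  cbdced$dddeed  d
    3  ced$dddeedcbd  d
    4  d$dddeedcbdce  e
    5  dcbdced$dddee  e
    6  dced$dddeedcb  b
    7  dddeedcbdced$  $
    8  ddeedcbdced$d  d
    9  deedcbdced$dd  d
   10  ed$dddeedcbdc  c
   11  edcbdced$ddde  e
   12  eedcbdced$ddd  d

dcddeeb$ddced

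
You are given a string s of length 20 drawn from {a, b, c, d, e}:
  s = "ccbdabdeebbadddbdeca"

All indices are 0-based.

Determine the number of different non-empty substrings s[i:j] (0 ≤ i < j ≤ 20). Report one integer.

rank→(start, suffix):
  0 → (19, 'a')
  1 → (4, 'abdeebbadddbdeca')
  2 → (11, 'adddbdeca')
  3 → (10, 'badddbdeca')
  4 → (9, 'bbadddbdeca')
  5 → (2, 'bdabdeebbadddbdeca')
  6 → (15, 'bdeca')
  7 → (5, 'bdeebbadddbdeca')
  8 → (18, 'ca')
  9 → (1, 'cbdabdeebbadddbdeca')
  10 → (0, 'ccbdabdeebbadddbdeca')
  11 → (3, 'dabdeebbadddbdeca')
  12 → (14, 'dbdeca')
  13 → (13, 'ddbdeca')
  14 → (12, 'dddbdeca')
  15 → (16, 'deca')
  16 → (6, 'deebbadddbdeca')
  17 → (8, 'ebbadddbdeca')
  18 → (17, 'eca')
  19 → (7, 'eebbadddbdeca')

SA = [19, 4, 11, 10, 9, 2, 15, 5, 18, 1, 0, 3, 14, 13, 12, 16, 6, 8, 17, 7]
rank  pair      lcp
   1  s[19:],s[4:]  1  'a'
   2  s[4:],s[11:]  1  'a'
   3  s[11:],s[10:]  0  ''
   4  s[10:],s[9:]  1  'b'
   5  s[9:],s[2:]  1  'b'
   6  s[2:],s[15:]  2  'bd'
   7  s[15:],s[5:]  3  'bde'
   8  s[5:],s[18:]  0  ''
   9  s[18:],s[1:]  1  'c'
  10  s[1:],s[0:]  1  'c'
  11  s[0:],s[3:]  0  ''
  12  s[3:],s[14:]  1  'd'
  13  s[14:],s[13:]  1  'd'
  14  s[13:],s[12:]  2  'dd'
  15  s[12:],s[16:]  1  'd'
  16  s[16:],s[6:]  2  'de'
  17  s[6:],s[8:]  0  ''
  18  s[8:],s[17:]  1  'e'
  19  s[17:],s[7:]  1  'e'

n(n+1)/2 = 20·21/2 = 210
Σ LCP = 0 + 1 + 1 + 0 + 1 + 1 + 2 + 3 + 0 + 1 + 1 + 0 + 1 + 1 + 2 + 1 + 2 + 0 + 1 + 1 = 20
distinct = 210 − 20 = 190

190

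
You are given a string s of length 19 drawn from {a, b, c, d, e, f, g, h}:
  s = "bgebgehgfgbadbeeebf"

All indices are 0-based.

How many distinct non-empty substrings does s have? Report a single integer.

rank→(start, suffix):
  0 → (11, 'adbeeebf')
  1 → (10, 'badbeeebf')
  2 → (13, 'beeebf')
  3 → (17, 'bf')
  4 → (0, 'bgebgehgfgbadbeeebf')
  5 → (3, 'bgehgfgbadbeeebf')
  6 → (12, 'dbeeebf')
  7 → (16, 'ebf')
  8 → (2, 'ebgehgfgbadbeeebf')
  9 → (15, 'eebf')
  10 → (14, 'eeebf')
  11 → (5, 'ehgfgbadbeeebf')
  12 → (18, 'f')
  13 → (8, 'fgbadbeeebf')
  14 → (9, 'gbadbeeebf')
  15 → (1, 'gebgehgfgbadbeeebf')
  16 → (4, 'gehgfgbadbeeebf')
  17 → (7, 'gfgbadbeeebf')
  18 → (6, 'hgfgbadbeeebf')

SA = [11, 10, 13, 17, 0, 3, 12, 16, 2, 15, 14, 5, 18, 8, 9, 1, 4, 7, 6]
rank  pair      lcp
   1  s[11:],s[10:]  0  ''
   2  s[10:],s[13:]  1  'b'
   3  s[13:],s[17:]  1  'b'
   4  s[17:],s[0:]  1  'b'
   5  s[0:],s[3:]  3  'bge'
   6  s[3:],s[12:]  0  ''
   7  s[12:],s[16:]  0  ''
   8  s[16:],s[2:]  2  'eb'
   9  s[2:],s[15:]  1  'e'
  10  s[15:],s[14:]  2  'ee'
  11  s[14:],s[5:]  1  'e'
  12  s[5:],s[18:]  0  ''
  13  s[18:],s[8:]  1  'f'
  14  s[8:],s[9:]  0  ''
  15  s[9:],s[1:]  1  'g'
  16  s[1:],s[4:]  2  'ge'
  17  s[4:],s[7:]  1  'g'
  18  s[7:],s[6:]  0  ''

n(n+1)/2 = 19·20/2 = 190
Σ LCP = 0 + 0 + 1 + 1 + 1 + 3 + 0 + 0 + 2 + 1 + 2 + 1 + 0 + 1 + 0 + 1 + 2 + 1 + 0 = 17
distinct = 190 − 17 = 173

173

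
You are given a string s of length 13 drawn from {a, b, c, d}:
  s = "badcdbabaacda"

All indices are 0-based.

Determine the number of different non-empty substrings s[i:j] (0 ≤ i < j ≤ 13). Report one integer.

rank | idx | suffix
   0 |  12 | a
   1 |   8 | aacda
   2 |   6 | abaacda
   3 |   9 | acda
   4 |   1 | adcdbabaacda
   5 |   7 | baacda
   6 |   5 | babaacda
   7 |   0 | badcdbabaacda
   8 |  10 | cda
   9 |   3 | cdbabaacda
  10 |  11 | da
  11 |   4 | dbabaacda
  12 |   2 | dcdbabaacda

SA = [12, 8, 6, 9, 1, 7, 5, 0, 10, 3, 11, 4, 2]
[i] adj suffixes → lcp
  [1] 12/8 → 1 ('a')
  [2] 8/6 → 1 ('a')
  [3] 6/9 → 1 ('a')
  [4] 9/1 → 1 ('a')
  [5] 1/7 → 0 ('')
  [6] 7/5 → 2 ('ba')
  [7] 5/0 → 2 ('ba')
  [8] 0/10 → 0 ('')
  [9] 10/3 → 2 ('cd')
  [10] 3/11 → 0 ('')
  [11] 11/4 → 1 ('d')
  [12] 4/2 → 1 ('d')

n(n+1)/2 = 13·14/2 = 91
Σ LCP = 0 + 1 + 1 + 1 + 1 + 0 + 2 + 2 + 0 + 2 + 0 + 1 + 1 = 12
distinct = 91 − 12 = 79

79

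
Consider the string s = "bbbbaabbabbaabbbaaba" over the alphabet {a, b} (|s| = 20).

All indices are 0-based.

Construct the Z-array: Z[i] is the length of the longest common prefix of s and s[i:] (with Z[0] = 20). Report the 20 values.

[20, 3, 2, 1, 0, 0, 2, 1, 0, 2, 1, 0, 0, 3, 2, 1, 0, 0, 1, 0]

Z[0]=20
i=1: outside box; Z[1]=3 grow→box=[1,4)
i=2: min(r-i=2, Z[1]=3)=2; Z[2]=2
i=3: min(r-i=1, Z[2]=2)=1; Z[3]=1
i=4: outside box; Z[4]=0
i=5: outside box; Z[5]=0
i=6: outside box; Z[6]=2 grow→box=[6,8)
i=7: min(r-i=1, Z[1]=3)=1; Z[7]=1
i=8: outside box; Z[8]=0
i=9: outside box; Z[9]=2 grow→box=[9,11)
i=10: min(r-i=1, Z[1]=3)=1; Z[10]=1
i=11: outside box; Z[11]=0
i=12: outside box; Z[12]=0
i=13: outside box; Z[13]=3 grow→box=[13,16)
i=14: min(r-i=2, Z[1]=3)=2; Z[14]=2
i=15: min(r-i=1, Z[2]=2)=1; Z[15]=1
i=16: outside box; Z[16]=0
i=17: outside box; Z[17]=0
i=18: outside box; Z[18]=1 grow→box=[18,19)
i=19: outside box; Z[19]=0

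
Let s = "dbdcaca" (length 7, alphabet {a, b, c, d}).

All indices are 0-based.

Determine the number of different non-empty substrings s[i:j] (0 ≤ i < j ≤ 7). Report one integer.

sorted suffixes:
  #0 SA[0]=6  'a'
  #1 SA[1]=4  'aca'
  #2 SA[2]=1  'bdcaca'
  #3 SA[3]=5  'ca'
  #4 SA[4]=3  'caca'
  #5 SA[5]=0  'dbdcaca'
  #6 SA[6]=2  'dcaca'

SA = [6, 4, 1, 5, 3, 0, 2]
rank  pair      lcp
   1  s[6:],s[4:]  1  'a'
   2  s[4:],s[1:]  0  ''
   3  s[1:],s[5:]  0  ''
   4  s[5:],s[3:]  2  'ca'
   5  s[3:],s[0:]  0  ''
   6  s[0:],s[2:]  1  'd'

n(n+1)/2 = 7·8/2 = 28
Σ LCP = 0 + 1 + 0 + 0 + 2 + 0 + 1 = 4
distinct = 28 − 4 = 24

24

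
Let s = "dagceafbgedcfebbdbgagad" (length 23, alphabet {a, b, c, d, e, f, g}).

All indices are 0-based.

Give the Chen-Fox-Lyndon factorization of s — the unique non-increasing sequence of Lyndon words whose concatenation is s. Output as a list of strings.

emit factor 1: 'd' (i=0, period=1)
emit factor 2: 'agce' (i=1, period=4)
emit factor 3: 'afbgedcfebbdbgag' (i=5, period=16)
emit factor 4: 'ad' (i=21, period=2)

["d", "agce", "afbgedcfebbdbgag", "ad"]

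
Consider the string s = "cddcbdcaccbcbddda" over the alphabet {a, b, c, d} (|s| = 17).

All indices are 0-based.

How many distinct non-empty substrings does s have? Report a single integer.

rank | idx | suffix
   0 |  16 | a
   1 |   7 | accbcbddda
   2 |  10 | bcbddda
   3 |   4 | bdcaccbcbddda
   4 |  12 | bddda
   5 |   6 | caccbcbddda
   6 |   9 | cbcbddda
   7 |   3 | cbdcaccbcbddda
   8 |  11 | cbddda
   9 |   8 | ccbcbddda
  10 |   0 | cddcbdcaccbcbddda
  11 |  15 | da
  12 |   5 | dcaccbcbddda
  13 |   2 | dcbdcaccbcbddda
  14 |  14 | dda
  15 |   1 | ddcbdcaccbcbddda
  16 |  13 | ddda

SA = [16, 7, 10, 4, 12, 6, 9, 3, 11, 8, 0, 15, 5, 2, 14, 1, 13]
[i] adj suffixes → lcp
  [1] 16/7 → 1 ('a')
  [2] 7/10 → 0 ('')
  [3] 10/4 → 1 ('b')
  [4] 4/12 → 2 ('bd')
  [5] 12/6 → 0 ('')
  [6] 6/9 → 1 ('c')
  [7] 9/3 → 2 ('cb')
  [8] 3/11 → 3 ('cbd')
  [9] 11/8 → 1 ('c')
  [10] 8/0 → 1 ('c')
  [11] 0/15 → 0 ('')
  [12] 15/5 → 1 ('d')
  [13] 5/2 → 2 ('dc')
  [14] 2/14 → 1 ('d')
  [15] 14/1 → 2 ('dd')
  [16] 1/13 → 2 ('dd')

n(n+1)/2 = 17·18/2 = 153
Σ LCP = 0 + 1 + 0 + 1 + 2 + 0 + 1 + 2 + 3 + 1 + 1 + 0 + 1 + 2 + 1 + 2 + 2 = 20
distinct = 153 − 20 = 133

133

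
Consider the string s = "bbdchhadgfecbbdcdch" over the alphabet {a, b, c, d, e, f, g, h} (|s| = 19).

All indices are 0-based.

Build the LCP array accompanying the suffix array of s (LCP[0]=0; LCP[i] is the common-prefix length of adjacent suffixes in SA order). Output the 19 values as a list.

[0, 0, 4, 1, 3, 0, 1, 1, 2, 0, 2, 3, 1, 0, 0, 0, 0, 1, 1]

rank→(start, suffix):
  0 → (6, 'adgfecbbdcdch')
  1 → (12, 'bbdcdch')
  2 → (0, 'bbdchhadgfecbbdcdch')
  3 → (13, 'bdcdch')
  4 → (1, 'bdchhadgfecbbdcdch')
  5 → (11, 'cbbdcdch')
  6 → (15, 'cdch')
  7 → (17, 'ch')
  8 → (3, 'chhadgfecbbdcdch')
  9 → (14, 'dcdch')
  10 → (16, 'dch')
  11 → (2, 'dchhadgfecbbdcdch')
  12 → (7, 'dgfecbbdcdch')
  13 → (10, 'ecbbdcdch')
  14 → (9, 'fecbbdcdch')
  15 → (8, 'gfecbbdcdch')
  16 → (18, 'h')
  17 → (5, 'hadgfecbbdcdch')
  18 → (4, 'hhadgfecbbdcdch')

SA = [6, 12, 0, 13, 1, 11, 15, 17, 3, 14, 16, 2, 7, 10, 9, 8, 18, 5, 4]
[i] adj suffixes → lcp
  [1] 6/12 → 0 ('')
  [2] 12/0 → 4 ('bbdc')
  [3] 0/13 → 1 ('b')
  [4] 13/1 → 3 ('bdc')
  [5] 1/11 → 0 ('')
  [6] 11/15 → 1 ('c')
  [7] 15/17 → 1 ('c')
  [8] 17/3 → 2 ('ch')
  [9] 3/14 → 0 ('')
  [10] 14/16 → 2 ('dc')
  [11] 16/2 → 3 ('dch')
  [12] 2/7 → 1 ('d')
  [13] 7/10 → 0 ('')
  [14] 10/9 → 0 ('')
  [15] 9/8 → 0 ('')
  [16] 8/18 → 0 ('')
  [17] 18/5 → 1 ('h')
  [18] 5/4 → 1 ('h')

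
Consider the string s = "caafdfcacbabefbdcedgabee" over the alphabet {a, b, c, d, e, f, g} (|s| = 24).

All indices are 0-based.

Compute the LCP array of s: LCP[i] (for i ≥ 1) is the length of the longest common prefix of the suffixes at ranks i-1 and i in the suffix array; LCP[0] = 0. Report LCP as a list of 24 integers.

rank→(start, suffix):
  0 → (1, 'aafdfcacbabefbdcedgabee')
  1 → (20, 'abee')
  2 → (10, 'abefbdcedgabee')
  3 → (7, 'acbabefbdcedgabee')
  4 → (2, 'afdfcacbabefbdcedgabee')
  5 → (9, 'babefbdcedgabee')
  6 → (14, 'bdcedgabee')
  7 → (21, 'bee')
  8 → (11, 'befbdcedgabee')
  9 → (0, 'caafdfcacbabefbdcedgabee')
  10 → (6, 'cacbabefbdcedgabee')
  11 → (8, 'cbabefbdcedgabee')
  12 → (16, 'cedgabee')
  13 → (15, 'dcedgabee')
  14 → (4, 'dfcacbabefbdcedgabee')
  15 → (18, 'dgabee')
  16 → (23, 'e')
  17 → (17, 'edgabee')
  18 → (22, 'ee')
  19 → (12, 'efbdcedgabee')
  20 → (13, 'fbdcedgabee')
  21 → (5, 'fcacbabefbdcedgabee')
  22 → (3, 'fdfcacbabefbdcedgabee')
  23 → (19, 'gabee')

SA = [1, 20, 10, 7, 2, 9, 14, 21, 11, 0, 6, 8, 16, 15, 4, 18, 23, 17, 22, 12, 13, 5, 3, 19]
i: (SA[i-1],SA[i]) lcp shared
  1: (1,20) 1 'a'
  2: (20,10) 3 'abe'
  3: (10,7) 1 'a'
  4: (7,2) 1 'a'
  5: (2,9) 0 ''
  6: (9,14) 1 'b'
  7: (14,21) 1 'b'
  8: (21,11) 2 'be'
  9: (11,0) 0 ''
  10: (0,6) 2 'ca'
  11: (6,8) 1 'c'
  12: (8,16) 1 'c'
  13: (16,15) 0 ''
  14: (15,4) 1 'd'
  15: (4,18) 1 'd'
  16: (18,23) 0 ''
  17: (23,17) 1 'e'
  18: (17,22) 1 'e'
  19: (22,12) 1 'e'
  20: (12,13) 0 ''
  21: (13,5) 1 'f'
  22: (5,3) 1 'f'
  23: (3,19) 0 ''

[0, 1, 3, 1, 1, 0, 1, 1, 2, 0, 2, 1, 1, 0, 1, 1, 0, 1, 1, 1, 0, 1, 1, 0]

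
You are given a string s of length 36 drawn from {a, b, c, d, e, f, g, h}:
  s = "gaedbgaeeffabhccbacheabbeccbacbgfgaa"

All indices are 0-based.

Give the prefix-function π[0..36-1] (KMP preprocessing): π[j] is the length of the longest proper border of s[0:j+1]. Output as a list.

[0, 0, 0, 0, 0, 1, 2, 3, 0, 0, 0, 0, 0, 0, 0, 0, 0, 0, 0, 0, 0, 0, 0, 0, 0, 0, 0, 0, 0, 0, 0, 1, 0, 1, 2, 0]

π[0] = 0
j=1 s[j]='a': π[1]=0 (border '')
j=2 s[j]='e': π[2]=0 (border '')
j=3 s[j]='d': π[3]=0 (border '')
j=4 s[j]='b': π[4]=0 (border '')
j=5 s[j]='g': π[5]=1 (border 'g')
j=6 s[j]='a': π[6]=2 (border 'ga')
j=7 s[j]='e': π[7]=3 (border 'gae')
j=8 s[j]='e': k: 3→0; π[8]=0 (border '')
j=9 s[j]='f': π[9]=0 (border '')
j=10 s[j]='f': π[10]=0 (border '')
j=11 s[j]='a': π[11]=0 (border '')
j=12 s[j]='b': π[12]=0 (border '')
j=13 s[j]='h': π[13]=0 (border '')
j=14 s[j]='c': π[14]=0 (border '')
j=15 s[j]='c': π[15]=0 (border '')
j=16 s[j]='b': π[16]=0 (border '')
j=17 s[j]='a': π[17]=0 (border '')
j=18 s[j]='c': π[18]=0 (border '')
j=19 s[j]='h': π[19]=0 (border '')
j=20 s[j]='e': π[20]=0 (border '')
j=21 s[j]='a': π[21]=0 (border '')
j=22 s[j]='b': π[22]=0 (border '')
j=23 s[j]='b': π[23]=0 (border '')
j=24 s[j]='e': π[24]=0 (border '')
j=25 s[j]='c': π[25]=0 (border '')
j=26 s[j]='c': π[26]=0 (border '')
j=27 s[j]='b': π[27]=0 (border '')
j=28 s[j]='a': π[28]=0 (border '')
j=29 s[j]='c': π[29]=0 (border '')
j=30 s[j]='b': π[30]=0 (border '')
j=31 s[j]='g': π[31]=1 (border 'g')
j=32 s[j]='f': k: 1→0; π[32]=0 (border '')
j=33 s[j]='g': π[33]=1 (border 'g')
j=34 s[j]='a': π[34]=2 (border 'ga')
j=35 s[j]='a': k: 2→0; π[35]=0 (border '')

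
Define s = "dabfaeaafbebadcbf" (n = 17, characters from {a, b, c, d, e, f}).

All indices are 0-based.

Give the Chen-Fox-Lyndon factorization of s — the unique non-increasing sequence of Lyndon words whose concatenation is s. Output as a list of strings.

["d", "abfae", "aafbebadcbf"]

emit factor 1: 'd' (i=0, period=1)
emit factor 2: 'abfae' (i=1, period=5)
emit factor 3: 'aafbebadcbf' (i=6, period=11)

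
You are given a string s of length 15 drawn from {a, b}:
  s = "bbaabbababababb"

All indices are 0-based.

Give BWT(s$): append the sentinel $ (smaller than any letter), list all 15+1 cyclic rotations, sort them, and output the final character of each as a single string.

bbbbbbabbbaaaa$a

rank  rotation          last
    0  $bbaabbababababb  b
    1  aabbababababb$bb  b
    2  ababababb$bbaabb  b
    3  abababb$bbaabbab  b
    4  ababb$bbaabbabab  b
    5  abb$bbaabbababab  b
    6  abbababababb$bba  a
    7  b$bbaabbabababab  b
    8  baabbababababb$b  b
    9  bababababb$bbaab  b
   10  babababb$bbaabba  a
   11  bababb$bbaabbaba  a
   12  babb$bbaabbababa  a
   13  bb$bbaabbabababa  a
   14  bbaabbababababb$  $
   15  bbababababb$bbaa  a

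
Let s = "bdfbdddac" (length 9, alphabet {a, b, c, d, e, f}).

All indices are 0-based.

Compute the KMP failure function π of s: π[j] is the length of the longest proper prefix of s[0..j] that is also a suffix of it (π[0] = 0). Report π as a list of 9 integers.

π[0] = 0
j=1 s[j]='d': π[1]=0 (border '')
j=2 s[j]='f': π[2]=0 (border '')
j=3 s[j]='b': π[3]=1 (border 'b')
j=4 s[j]='d': π[4]=2 (border 'bd')
j=5 s[j]='d': k: 2→0; π[5]=0 (border '')
j=6 s[j]='d': π[6]=0 (border '')
j=7 s[j]='a': π[7]=0 (border '')
j=8 s[j]='c': π[8]=0 (border '')

[0, 0, 0, 1, 2, 0, 0, 0, 0]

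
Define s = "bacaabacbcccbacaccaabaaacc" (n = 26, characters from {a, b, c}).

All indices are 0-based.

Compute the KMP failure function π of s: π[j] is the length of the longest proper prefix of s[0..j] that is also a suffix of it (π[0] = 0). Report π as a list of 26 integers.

[0, 0, 0, 0, 0, 1, 2, 3, 1, 0, 0, 0, 1, 2, 3, 4, 0, 0, 0, 0, 1, 2, 0, 0, 0, 0]

π[0] = 0
j=1 s[j]='a': π[1]=0 (border '')
j=2 s[j]='c': π[2]=0 (border '')
j=3 s[j]='a': π[3]=0 (border '')
j=4 s[j]='a': π[4]=0 (border '')
j=5 s[j]='b': π[5]=1 (border 'b')
j=6 s[j]='a': π[6]=2 (border 'ba')
j=7 s[j]='c': π[7]=3 (border 'bac')
j=8 s[j]='b': k: 3→0; π[8]=1 (border 'b')
j=9 s[j]='c': k: 1→0; π[9]=0 (border '')
j=10 s[j]='c': π[10]=0 (border '')
j=11 s[j]='c': π[11]=0 (border '')
j=12 s[j]='b': π[12]=1 (border 'b')
j=13 s[j]='a': π[13]=2 (border 'ba')
j=14 s[j]='c': π[14]=3 (border 'bac')
j=15 s[j]='a': π[15]=4 (border 'baca')
j=16 s[j]='c': k: 4→0; π[16]=0 (border '')
j=17 s[j]='c': π[17]=0 (border '')
j=18 s[j]='a': π[18]=0 (border '')
j=19 s[j]='a': π[19]=0 (border '')
j=20 s[j]='b': π[20]=1 (border 'b')
j=21 s[j]='a': π[21]=2 (border 'ba')
j=22 s[j]='a': k: 2→0; π[22]=0 (border '')
j=23 s[j]='a': π[23]=0 (border '')
j=24 s[j]='c': π[24]=0 (border '')
j=25 s[j]='c': π[25]=0 (border '')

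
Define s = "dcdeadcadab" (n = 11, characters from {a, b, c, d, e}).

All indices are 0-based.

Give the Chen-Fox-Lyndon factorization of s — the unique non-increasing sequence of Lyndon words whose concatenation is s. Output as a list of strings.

emit factor 1: 'd' (i=0, period=1)
emit factor 2: 'cde' (i=1, period=3)
emit factor 3: 'adc' (i=4, period=3)
emit factor 4: 'ad' (i=7, period=2)
emit factor 5: 'ab' (i=9, period=2)

["d", "cde", "adc", "ad", "ab"]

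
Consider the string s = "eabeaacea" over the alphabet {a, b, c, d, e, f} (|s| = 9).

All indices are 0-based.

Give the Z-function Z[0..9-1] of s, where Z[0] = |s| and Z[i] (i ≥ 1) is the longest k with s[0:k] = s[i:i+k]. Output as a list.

Z[0]=9
i=1: i≥r, start 0; Z[1]=0
i=2: i≥r, start 0; Z[2]=0
i=3: i≥r, start 0; Z[3]=2 grow→box=[3,5)
i=4: min(r-i=1, Z[1]=0)=0; Z[4]=0
i=5: i≥r, start 0; Z[5]=0
i=6: i≥r, start 0; Z[6]=0
i=7: i≥r, start 0; Z[7]=2 grow→box=[7,9)
i=8: min(r-i=1, Z[1]=0)=0; Z[8]=0

[9, 0, 0, 2, 0, 0, 0, 2, 0]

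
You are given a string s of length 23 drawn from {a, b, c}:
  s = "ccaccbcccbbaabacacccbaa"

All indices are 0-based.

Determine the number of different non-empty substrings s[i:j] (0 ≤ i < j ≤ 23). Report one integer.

rank→(start, suffix):
  0 → (22, 'a')
  1 → (21, 'aa')
  2 → (11, 'aabacacccbaa')
  3 → (12, 'abacacccbaa')
  4 → (14, 'acacccbaa')
  5 → (2, 'accbcccbbaabacacccbaa')
  6 → (16, 'acccbaa')
  7 → (20, 'baa')
  8 → (10, 'baabacacccbaa')
  9 → (13, 'bacacccbaa')
  10 → (9, 'bbaabacacccbaa')
  11 → (5, 'bcccbbaabacacccbaa')
  12 → (1, 'caccbcccbbaabacacccbaa')
  13 → (15, 'cacccbaa')
  14 → (19, 'cbaa')
  15 → (8, 'cbbaabacacccbaa')
  16 → (4, 'cbcccbbaabacacccbaa')
  17 → (0, 'ccaccbcccbbaabacacccbaa')
  18 → (18, 'ccbaa')
  19 → (7, 'ccbbaabacacccbaa')
  20 → (3, 'ccbcccbbaabacacccbaa')
  21 → (17, 'cccbaa')
  22 → (6, 'cccbbaabacacccbaa')

SA = [22, 21, 11, 12, 14, 2, 16, 20, 10, 13, 9, 5, 1, 15, 19, 8, 4, 0, 18, 7, 3, 17, 6]
i: (SA[i-1],SA[i]) lcp shared
  1: (22,21) 1 'a'
  2: (21,11) 2 'aa'
  3: (11,12) 1 'a'
  4: (12,14) 1 'a'
  5: (14,2) 2 'ac'
  6: (2,16) 3 'acc'
  7: (16,20) 0 ''
  8: (20,10) 3 'baa'
  9: (10,13) 2 'ba'
  10: (13,9) 1 'b'
  11: (9,5) 1 'b'
  12: (5,1) 0 ''
  13: (1,15) 4 'cacc'
  14: (15,19) 1 'c'
  15: (19,8) 2 'cb'
  16: (8,4) 2 'cb'
  17: (4,0) 1 'c'
  18: (0,18) 2 'cc'
  19: (18,7) 3 'ccb'
  20: (7,3) 3 'ccb'
  21: (3,17) 2 'cc'
  22: (17,6) 4 'cccb'

n(n+1)/2 = 23·24/2 = 276
Σ LCP = 0 + 1 + 2 + 1 + 1 + 2 + 3 + 0 + 3 + 2 + 1 + 1 + 0 + 4 + 1 + 2 + 2 + 1 + 2 + 3 + 3 + 2 + 4 = 41
distinct = 276 − 41 = 235

235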